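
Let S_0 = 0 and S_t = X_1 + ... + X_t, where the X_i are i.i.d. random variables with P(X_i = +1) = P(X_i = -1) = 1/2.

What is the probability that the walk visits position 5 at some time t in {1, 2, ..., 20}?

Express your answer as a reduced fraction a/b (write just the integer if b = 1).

Answer: 34495/131072

Derivation:
Count via complement. Let g(t,s) = #length-t paths at position s with S_1..S_t all ≠ 5.
g(t,s) = g(t-1,s-1) + g(t-1,s+1) for s ≠ 5; g(t,5) = 0.
t=0: g(0,0)=1
t=1: g(1,-1)=1 g(1,1)=1
t=2: g(2,-2)=1 g(2,0)=2 g(2,2)=1
t=3: g(3,-3)=1 g(3,-1)=3 g(3,1)=3 g(3,3)=1
t=4: g(4,-4)=1 g(4,-2)=4 g(4,0)=6 g(4,2)=4 g(4,4)=1
t=5: g(5,-5)=1 g(5,-3)=5 g(5,-1)=10 g(5,1)=10 g(5,3)=5
t=6: g(6,-6)=1 g(6,-4)=6 g(6,-2)=15 g(6,0)=20 g(6,2)=15 g(6,4)=5
t=7: g(7,-7)=1 g(7,-5)=7 g(7,-3)=21 g(7,-1)=35 g(7,1)=35 g(7,3)=20
t=8: g(8,-8)=1 g(8,-6)=8 g(8,-4)=28 g(8,-2)=56 g(8,0)=70 g(8,2)=55 g(8,4)=20
t=9: g(9,-9)=1 g(9,-7)=9 g(9,-5)=36 g(9,-3)=84 g(9,-1)=126 g(9,1)=125 g(9,3)=75
t=10: g(10,-10)=1 g(10,-8)=10 g(10,-6)=45 g(10,-4)=120 g(10,-2)=210 g(10,0)=251 g(10,2)=200 g(10,4)=75
t=11: g(11,-11)=1 g(11,-9)=11 g(11,-7)=55 g(11,-5)=165 g(11,-3)=330 g(11,-1)=461 g(11,1)=451 g(11,3)=275
t=12: g(12,-12)=1 g(12,-10)=12 g(12,-8)=66 g(12,-6)=220 g(12,-4)=495 g(12,-2)=791 g(12,0)=912 g(12,2)=726 g(12,4)=275
t=13: g(13,-13)=1 g(13,-11)=13 g(13,-9)=78 g(13,-7)=286 g(13,-5)=715 g(13,-3)=1286 g(13,-1)=1703 g(13,1)=1638 g(13,3)=1001
t=14: g(14,-14)=1 g(14,-12)=14 g(14,-10)=91 g(14,-8)=364 g(14,-6)=1001 g(14,-4)=2001 g(14,-2)=2989 g(14,0)=3341 g(14,2)=2639 g(14,4)=1001
t=15: g(15,-15)=1 g(15,-13)=15 g(15,-11)=105 g(15,-9)=455 g(15,-7)=1365 g(15,-5)=3002 g(15,-3)=4990 g(15,-1)=6330 g(15,1)=5980 g(15,3)=3640
t=16: g(16,-16)=1 g(16,-14)=16 g(16,-12)=120 g(16,-10)=560 g(16,-8)=1820 g(16,-6)=4367 g(16,-4)=7992 g(16,-2)=11320 g(16,0)=12310 g(16,2)=9620 g(16,4)=3640
t=17: g(17,-17)=1 g(17,-15)=17 g(17,-13)=136 g(17,-11)=680 g(17,-9)=2380 g(17,-7)=6187 g(17,-5)=12359 g(17,-3)=19312 g(17,-1)=23630 g(17,1)=21930 g(17,3)=13260
t=18: g(18,-18)=1 g(18,-16)=18 g(18,-14)=153 g(18,-12)=816 g(18,-10)=3060 g(18,-8)=8567 g(18,-6)=18546 g(18,-4)=31671 g(18,-2)=42942 g(18,0)=45560 g(18,2)=35190 g(18,4)=13260
t=19: g(19,-19)=1 g(19,-17)=19 g(19,-15)=171 g(19,-13)=969 g(19,-11)=3876 g(19,-9)=11627 g(19,-7)=27113 g(19,-5)=50217 g(19,-3)=74613 g(19,-1)=88502 g(19,1)=80750 g(19,3)=48450
t=20: g(20,-20)=1 g(20,-18)=20 g(20,-16)=190 g(20,-14)=1140 g(20,-12)=4845 g(20,-10)=15503 g(20,-8)=38740 g(20,-6)=77330 g(20,-4)=124830 g(20,-2)=163115 g(20,0)=169252 g(20,2)=129200 g(20,4)=48450
Paths never hitting 5: Σ_s g(20,s) = 772616
Paths hitting 5: 2^20 - 772616 = 275960
P = 275960/1048576 = 34495/131072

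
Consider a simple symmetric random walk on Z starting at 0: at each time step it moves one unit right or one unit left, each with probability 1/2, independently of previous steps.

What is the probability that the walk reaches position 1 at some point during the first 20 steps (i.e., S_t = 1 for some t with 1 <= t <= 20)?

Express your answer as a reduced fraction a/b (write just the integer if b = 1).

Count via complement. Let g(t,s) = #length-t paths at position s with S_1..S_t all ≠ 1.
g(t,s) = g(t-1,s-1) + g(t-1,s+1) for s ≠ 1; g(t,1) = 0.
t=0: g(0,0)=1
t=1: g(1,-1)=1
t=2: g(2,-2)=1 g(2,0)=1
t=3: g(3,-3)=1 g(3,-1)=2
t=4: g(4,-4)=1 g(4,-2)=3 g(4,0)=2
t=5: g(5,-5)=1 g(5,-3)=4 g(5,-1)=5
t=6: g(6,-6)=1 g(6,-4)=5 g(6,-2)=9 g(6,0)=5
t=7: g(7,-7)=1 g(7,-5)=6 g(7,-3)=14 g(7,-1)=14
t=8: g(8,-8)=1 g(8,-6)=7 g(8,-4)=20 g(8,-2)=28 g(8,0)=14
t=9: g(9,-9)=1 g(9,-7)=8 g(9,-5)=27 g(9,-3)=48 g(9,-1)=42
t=10: g(10,-10)=1 g(10,-8)=9 g(10,-6)=35 g(10,-4)=75 g(10,-2)=90 g(10,0)=42
t=11: g(11,-11)=1 g(11,-9)=10 g(11,-7)=44 g(11,-5)=110 g(11,-3)=165 g(11,-1)=132
t=12: g(12,-12)=1 g(12,-10)=11 g(12,-8)=54 g(12,-6)=154 g(12,-4)=275 g(12,-2)=297 g(12,0)=132
t=13: g(13,-13)=1 g(13,-11)=12 g(13,-9)=65 g(13,-7)=208 g(13,-5)=429 g(13,-3)=572 g(13,-1)=429
t=14: g(14,-14)=1 g(14,-12)=13 g(14,-10)=77 g(14,-8)=273 g(14,-6)=637 g(14,-4)=1001 g(14,-2)=1001 g(14,0)=429
t=15: g(15,-15)=1 g(15,-13)=14 g(15,-11)=90 g(15,-9)=350 g(15,-7)=910 g(15,-5)=1638 g(15,-3)=2002 g(15,-1)=1430
t=16: g(16,-16)=1 g(16,-14)=15 g(16,-12)=104 g(16,-10)=440 g(16,-8)=1260 g(16,-6)=2548 g(16,-4)=3640 g(16,-2)=3432 g(16,0)=1430
t=17: g(17,-17)=1 g(17,-15)=16 g(17,-13)=119 g(17,-11)=544 g(17,-9)=1700 g(17,-7)=3808 g(17,-5)=6188 g(17,-3)=7072 g(17,-1)=4862
t=18: g(18,-18)=1 g(18,-16)=17 g(18,-14)=135 g(18,-12)=663 g(18,-10)=2244 g(18,-8)=5508 g(18,-6)=9996 g(18,-4)=13260 g(18,-2)=11934 g(18,0)=4862
t=19: g(19,-19)=1 g(19,-17)=18 g(19,-15)=152 g(19,-13)=798 g(19,-11)=2907 g(19,-9)=7752 g(19,-7)=15504 g(19,-5)=23256 g(19,-3)=25194 g(19,-1)=16796
t=20: g(20,-20)=1 g(20,-18)=19 g(20,-16)=170 g(20,-14)=950 g(20,-12)=3705 g(20,-10)=10659 g(20,-8)=23256 g(20,-6)=38760 g(20,-4)=48450 g(20,-2)=41990 g(20,0)=16796
Paths never hitting 1: Σ_s g(20,s) = 184756
Paths hitting 1: 2^20 - 184756 = 863820
P = 863820/1048576 = 215955/262144

Answer: 215955/262144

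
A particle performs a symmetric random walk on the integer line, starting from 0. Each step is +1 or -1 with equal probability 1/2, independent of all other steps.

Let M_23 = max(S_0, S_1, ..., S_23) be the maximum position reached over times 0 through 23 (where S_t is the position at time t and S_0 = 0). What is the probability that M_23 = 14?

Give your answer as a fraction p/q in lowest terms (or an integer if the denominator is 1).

Answer: 8855/8388608

Derivation:
Let M_23 = max(S_0,...,S_23). Use the reflection principle: for j ≥ 1, #{paths with M_23 ≥ j} = #{S_23 ≥ j} + #{S_23 ≥ j+1}.
By reflection, #{M_23 ≥ 14} = #{S_23 ≥ 14} + #{S_23 ≥ 15} = 10903 + 10903 = 21806.
#{M_23 ≥ 15} = #{S_23 ≥ 15} + #{S_23 ≥ 16} = 10903 + 2048 = 12951.
#{M_23 = 14} = 21806 - 12951 = 8855.
P(M_23 = 14) = 8855/8388608 = 8855/8388608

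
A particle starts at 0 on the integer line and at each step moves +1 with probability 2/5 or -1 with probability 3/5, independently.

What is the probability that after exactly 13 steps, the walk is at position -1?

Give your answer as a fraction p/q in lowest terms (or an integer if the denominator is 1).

Answer: 240185088/1220703125

Derivation:
To reach position -1 after 13 steps: need 6 steps of +1 and 7 steps of -1.
Number of such sequences: C(13,6) = 1716
Each has probability (2/5)^6 · (3/5)^7 = 139968/1220703125
P = 1716 · 139968/1220703125 = 240185088/1220703125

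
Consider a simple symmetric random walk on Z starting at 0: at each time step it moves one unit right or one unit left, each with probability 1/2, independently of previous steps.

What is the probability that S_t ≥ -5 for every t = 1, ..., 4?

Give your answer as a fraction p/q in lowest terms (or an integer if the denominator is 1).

Answer: 1

Derivation:
Let f(t,s) = #length-t paths at position s with S_1..S_t all ≥ -5.
f(t,s) = f(t-1,s-1) + f(t-1,s+1) for s ≥ -5; f(t,s) = 0 for s < -5.
t=0: f(0,0)=1
t=1: f(1,-1)=1 f(1,1)=1
t=2: f(2,-2)=1 f(2,0)=2 f(2,2)=1
t=3: f(3,-3)=1 f(3,-1)=3 f(3,1)=3 f(3,3)=1
t=4: f(4,-4)=1 f(4,-2)=4 f(4,0)=6 f(4,2)=4 f(4,4)=1
Σ_s f(4,s) = 16
P = 16/16 = 1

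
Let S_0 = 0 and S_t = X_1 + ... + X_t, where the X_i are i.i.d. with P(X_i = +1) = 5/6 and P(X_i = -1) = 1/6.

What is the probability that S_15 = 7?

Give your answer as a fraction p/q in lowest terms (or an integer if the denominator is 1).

Answer: 22216796875/156728328192

Derivation:
To reach position 7 after 15 steps: need 11 steps of +1 and 4 steps of -1.
Number of such sequences: C(15,11) = 1365
Each has probability (5/6)^11 · (1/6)^4 = 48828125/470184984576
P = 1365 · 48828125/470184984576 = 22216796875/156728328192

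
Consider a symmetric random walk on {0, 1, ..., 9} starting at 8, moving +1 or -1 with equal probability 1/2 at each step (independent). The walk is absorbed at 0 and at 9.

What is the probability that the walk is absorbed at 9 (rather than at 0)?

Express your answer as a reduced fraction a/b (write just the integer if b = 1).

Symmetric walk (p = 1/2): the harmonic-function argument gives P(hit 9 before 0 | start at 8) = a/N.
P = 8/9 = 8/9

Answer: 8/9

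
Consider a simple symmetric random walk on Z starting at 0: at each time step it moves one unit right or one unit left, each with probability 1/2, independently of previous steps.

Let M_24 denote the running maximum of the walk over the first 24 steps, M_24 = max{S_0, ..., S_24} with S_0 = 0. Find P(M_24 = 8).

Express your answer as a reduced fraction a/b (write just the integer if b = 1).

Let M_24 = max(S_0,...,S_24). Use the reflection principle: for j ≥ 1, #{paths with M_24 ≥ j} = #{S_24 ≥ j} + #{S_24 ≥ j+1}.
By reflection, #{M_24 ≥ 8} = #{S_24 ≥ 8} + #{S_24 ≥ 9} = 1271626 + 536155 = 1807781.
#{M_24 ≥ 9} = #{S_24 ≥ 9} + #{S_24 ≥ 10} = 536155 + 536155 = 1072310.
#{M_24 = 8} = 1807781 - 1072310 = 735471.
P(M_24 = 8) = 735471/16777216 = 735471/16777216

Answer: 735471/16777216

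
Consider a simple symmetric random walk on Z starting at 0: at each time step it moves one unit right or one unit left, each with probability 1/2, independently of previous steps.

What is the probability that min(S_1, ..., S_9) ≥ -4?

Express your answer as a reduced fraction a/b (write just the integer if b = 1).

Let f(t,s) = #length-t paths at position s with S_1..S_t all ≥ -4.
f(t,s) = f(t-1,s-1) + f(t-1,s+1) for s ≥ -4; f(t,s) = 0 for s < -4.
t=0: f(0,0)=1
t=1: f(1,-1)=1 f(1,1)=1
t=2: f(2,-2)=1 f(2,0)=2 f(2,2)=1
t=3: f(3,-3)=1 f(3,-1)=3 f(3,1)=3 f(3,3)=1
t=4: f(4,-4)=1 f(4,-2)=4 f(4,0)=6 f(4,2)=4 f(4,4)=1
t=5: f(5,-3)=5 f(5,-1)=10 f(5,1)=10 f(5,3)=5 f(5,5)=1
t=6: f(6,-4)=5 f(6,-2)=15 f(6,0)=20 f(6,2)=15 f(6,4)=6 f(6,6)=1
t=7: f(7,-3)=20 f(7,-1)=35 f(7,1)=35 f(7,3)=21 f(7,5)=7 f(7,7)=1
t=8: f(8,-4)=20 f(8,-2)=55 f(8,0)=70 f(8,2)=56 f(8,4)=28 f(8,6)=8 f(8,8)=1
t=9: f(9,-3)=75 f(9,-1)=125 f(9,1)=126 f(9,3)=84 f(9,5)=36 f(9,7)=9 f(9,9)=1
Σ_s f(9,s) = 456
P = 456/512 = 57/64

Answer: 57/64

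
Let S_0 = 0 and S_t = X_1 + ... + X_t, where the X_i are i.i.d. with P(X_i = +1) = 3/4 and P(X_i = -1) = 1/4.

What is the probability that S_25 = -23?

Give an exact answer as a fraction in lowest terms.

To reach position -23 after 25 steps: need 1 step of +1 and 24 steps of -1.
Number of such sequences: C(25,1) = 25
Each has probability (3/4)^1 · (1/4)^24 = 3/1125899906842624
P = 25 · 3/1125899906842624 = 75/1125899906842624

Answer: 75/1125899906842624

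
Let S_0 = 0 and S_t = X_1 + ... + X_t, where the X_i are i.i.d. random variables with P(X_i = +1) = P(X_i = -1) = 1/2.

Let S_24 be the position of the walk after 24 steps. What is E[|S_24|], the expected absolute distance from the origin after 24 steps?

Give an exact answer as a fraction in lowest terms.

Answer: 2028117/524288

Derivation:
S_24 takes values m ≡ 0 (mod 2) with |m| ≤ 24; P(S_24=m) = C(24,(24+m)/2)/2^24.
Total paths: 2^24 = 16777216
Distribution: P(S=-24)=1/16777216, P(S=-22)=24/16777216, P(S=-20)=276/16777216, P(S=-18)=2024/16777216, P(S=-16)=10626/16777216, P(S=-14)=42504/16777216, P(S=-12)=134596/16777216, P(S=-10)=346104/16777216, P(S=-8)=735471/16777216, P(S=-6)=1307504/16777216, P(S=-4)=1961256/16777216, P(S=-2)=2496144/16777216, P(S=0)=2704156/16777216, P(S=2)=2496144/16777216, P(S=4)=1961256/16777216, P(S=6)=1307504/16777216, P(S=8)=735471/16777216, P(S=10)=346104/16777216, P(S=12)=134596/16777216, P(S=14)=42504/16777216, P(S=16)=10626/16777216, P(S=18)=2024/16777216, P(S=20)=276/16777216, P(S=22)=24/16777216, P(S=24)=1/16777216
E[|S_24|] = Σ_m |m|·P(S_24=m) = 64899744/16777216 = 2028117/524288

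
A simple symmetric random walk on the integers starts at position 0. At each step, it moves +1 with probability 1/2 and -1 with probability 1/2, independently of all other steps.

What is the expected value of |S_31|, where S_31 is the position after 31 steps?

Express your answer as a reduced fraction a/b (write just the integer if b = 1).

Answer: 300540195/67108864

Derivation:
S_31 takes values m ≡ 1 (mod 2) with |m| ≤ 31; P(S_31=m) = C(31,(31+m)/2)/2^31.
Total paths: 2^31 = 2147483648
Distribution: P(S=-31)=1/2147483648, P(S=-29)=31/2147483648, P(S=-27)=465/2147483648, P(S=-25)=4495/2147483648, P(S=-23)=31465/2147483648, P(S=-21)=169911/2147483648, P(S=-19)=736281/2147483648, P(S=-17)=2629575/2147483648, P(S=-15)=7888725/2147483648, P(S=-13)=20160075/2147483648, P(S=-11)=44352165/2147483648, P(S=-9)=84672315/2147483648, P(S=-7)=141120525/2147483648, P(S=-5)=206253075/2147483648, P(S=-3)=265182525/2147483648, P(S=-1)=300540195/2147483648, P(S=1)=300540195/2147483648, P(S=3)=265182525/2147483648, P(S=5)=206253075/2147483648, P(S=7)=141120525/2147483648, P(S=9)=84672315/2147483648, P(S=11)=44352165/2147483648, P(S=13)=20160075/2147483648, P(S=15)=7888725/2147483648, P(S=17)=2629575/2147483648, P(S=19)=736281/2147483648, P(S=21)=169911/2147483648, P(S=23)=31465/2147483648, P(S=25)=4495/2147483648, P(S=27)=465/2147483648, P(S=29)=31/2147483648, P(S=31)=1/2147483648
E[|S_31|] = Σ_m |m|·P(S_31=m) = 9617286240/2147483648 = 300540195/67108864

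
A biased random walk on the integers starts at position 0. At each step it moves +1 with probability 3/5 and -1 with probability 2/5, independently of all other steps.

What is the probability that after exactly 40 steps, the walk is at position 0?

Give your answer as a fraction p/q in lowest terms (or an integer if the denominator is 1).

Answer: 100797749955725452759793664/1818989403545856475830078125

Derivation:
To be at 0 after 40 steps: need exactly 20 steps of +1 and 20 of -1.
Number of such sequences: C(40,20) = 137846528820
Each has probability (3/5)^20 · (2/5)^20 = 3656158440062976/9094947017729282379150390625
P = 137846528820 · 3656158440062976/9094947017729282379150390625 = 100797749955725452759793664/1818989403545856475830078125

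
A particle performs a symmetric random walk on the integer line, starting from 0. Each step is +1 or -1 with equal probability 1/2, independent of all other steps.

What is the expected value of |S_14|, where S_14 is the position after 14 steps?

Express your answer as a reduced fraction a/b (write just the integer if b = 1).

S_14 takes values m ≡ 0 (mod 2) with |m| ≤ 14; P(S_14=m) = C(14,(14+m)/2)/2^14.
Total paths: 2^14 = 16384
Distribution: P(S=-14)=1/16384, P(S=-12)=14/16384, P(S=-10)=91/16384, P(S=-8)=364/16384, P(S=-6)=1001/16384, P(S=-4)=2002/16384, P(S=-2)=3003/16384, P(S=0)=3432/16384, P(S=2)=3003/16384, P(S=4)=2002/16384, P(S=6)=1001/16384, P(S=8)=364/16384, P(S=10)=91/16384, P(S=12)=14/16384, P(S=14)=1/16384
E[|S_14|] = Σ_m |m|·P(S_14=m) = 48048/16384 = 3003/1024

Answer: 3003/1024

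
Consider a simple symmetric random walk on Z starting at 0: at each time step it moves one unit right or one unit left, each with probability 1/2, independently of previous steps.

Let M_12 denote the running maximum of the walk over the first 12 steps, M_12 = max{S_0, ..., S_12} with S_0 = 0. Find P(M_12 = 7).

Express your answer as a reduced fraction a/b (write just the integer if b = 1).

Let M_12 = max(S_0,...,S_12). Use the reflection principle: for j ≥ 1, #{paths with M_12 ≥ j} = #{S_12 ≥ j} + #{S_12 ≥ j+1}.
By reflection, #{M_12 ≥ 7} = #{S_12 ≥ 7} + #{S_12 ≥ 8} = 79 + 79 = 158.
#{M_12 ≥ 8} = #{S_12 ≥ 8} + #{S_12 ≥ 9} = 79 + 13 = 92.
#{M_12 = 7} = 158 - 92 = 66.
P(M_12 = 7) = 66/4096 = 33/2048

Answer: 33/2048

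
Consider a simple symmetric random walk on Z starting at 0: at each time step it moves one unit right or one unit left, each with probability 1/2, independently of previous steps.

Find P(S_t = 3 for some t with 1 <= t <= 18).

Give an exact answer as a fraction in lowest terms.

Count via complement. Let g(t,s) = #length-t paths at position s with S_1..S_t all ≠ 3.
g(t,s) = g(t-1,s-1) + g(t-1,s+1) for s ≠ 3; g(t,3) = 0.
t=0: g(0,0)=1
t=1: g(1,-1)=1 g(1,1)=1
t=2: g(2,-2)=1 g(2,0)=2 g(2,2)=1
t=3: g(3,-3)=1 g(3,-1)=3 g(3,1)=3
t=4: g(4,-4)=1 g(4,-2)=4 g(4,0)=6 g(4,2)=3
t=5: g(5,-5)=1 g(5,-3)=5 g(5,-1)=10 g(5,1)=9
t=6: g(6,-6)=1 g(6,-4)=6 g(6,-2)=15 g(6,0)=19 g(6,2)=9
t=7: g(7,-7)=1 g(7,-5)=7 g(7,-3)=21 g(7,-1)=34 g(7,1)=28
t=8: g(8,-8)=1 g(8,-6)=8 g(8,-4)=28 g(8,-2)=55 g(8,0)=62 g(8,2)=28
t=9: g(9,-9)=1 g(9,-7)=9 g(9,-5)=36 g(9,-3)=83 g(9,-1)=117 g(9,1)=90
t=10: g(10,-10)=1 g(10,-8)=10 g(10,-6)=45 g(10,-4)=119 g(10,-2)=200 g(10,0)=207 g(10,2)=90
t=11: g(11,-11)=1 g(11,-9)=11 g(11,-7)=55 g(11,-5)=164 g(11,-3)=319 g(11,-1)=407 g(11,1)=297
t=12: g(12,-12)=1 g(12,-10)=12 g(12,-8)=66 g(12,-6)=219 g(12,-4)=483 g(12,-2)=726 g(12,0)=704 g(12,2)=297
t=13: g(13,-13)=1 g(13,-11)=13 g(13,-9)=78 g(13,-7)=285 g(13,-5)=702 g(13,-3)=1209 g(13,-1)=1430 g(13,1)=1001
t=14: g(14,-14)=1 g(14,-12)=14 g(14,-10)=91 g(14,-8)=363 g(14,-6)=987 g(14,-4)=1911 g(14,-2)=2639 g(14,0)=2431 g(14,2)=1001
t=15: g(15,-15)=1 g(15,-13)=15 g(15,-11)=105 g(15,-9)=454 g(15,-7)=1350 g(15,-5)=2898 g(15,-3)=4550 g(15,-1)=5070 g(15,1)=3432
t=16: g(16,-16)=1 g(16,-14)=16 g(16,-12)=120 g(16,-10)=559 g(16,-8)=1804 g(16,-6)=4248 g(16,-4)=7448 g(16,-2)=9620 g(16,0)=8502 g(16,2)=3432
t=17: g(17,-17)=1 g(17,-15)=17 g(17,-13)=136 g(17,-11)=679 g(17,-9)=2363 g(17,-7)=6052 g(17,-5)=11696 g(17,-3)=17068 g(17,-1)=18122 g(17,1)=11934
t=18: g(18,-18)=1 g(18,-16)=18 g(18,-14)=153 g(18,-12)=815 g(18,-10)=3042 g(18,-8)=8415 g(18,-6)=17748 g(18,-4)=28764 g(18,-2)=35190 g(18,0)=30056 g(18,2)=11934
Paths never hitting 3: Σ_s g(18,s) = 136136
Paths hitting 3: 2^18 - 136136 = 126008
P = 126008/262144 = 15751/32768

Answer: 15751/32768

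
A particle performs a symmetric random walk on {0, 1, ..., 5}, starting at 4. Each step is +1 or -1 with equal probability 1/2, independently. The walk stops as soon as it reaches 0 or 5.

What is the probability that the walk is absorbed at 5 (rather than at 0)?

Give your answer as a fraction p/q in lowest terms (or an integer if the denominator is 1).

Answer: 4/5

Derivation:
Symmetric walk (p = 1/2): the harmonic-function argument gives P(hit 5 before 0 | start at 4) = a/N.
P = 4/5 = 4/5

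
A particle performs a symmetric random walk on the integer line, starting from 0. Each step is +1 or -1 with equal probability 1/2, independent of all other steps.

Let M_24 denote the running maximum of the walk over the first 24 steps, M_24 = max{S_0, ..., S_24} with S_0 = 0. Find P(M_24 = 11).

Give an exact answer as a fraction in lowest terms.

Let M_24 = max(S_0,...,S_24). Use the reflection principle: for j ≥ 1, #{paths with M_24 ≥ j} = #{S_24 ≥ j} + #{S_24 ≥ j+1}.
By reflection, #{M_24 ≥ 11} = #{S_24 ≥ 11} + #{S_24 ≥ 12} = 190051 + 190051 = 380102.
#{M_24 ≥ 12} = #{S_24 ≥ 12} + #{S_24 ≥ 13} = 190051 + 55455 = 245506.
#{M_24 = 11} = 380102 - 245506 = 134596.
P(M_24 = 11) = 134596/16777216 = 33649/4194304

Answer: 33649/4194304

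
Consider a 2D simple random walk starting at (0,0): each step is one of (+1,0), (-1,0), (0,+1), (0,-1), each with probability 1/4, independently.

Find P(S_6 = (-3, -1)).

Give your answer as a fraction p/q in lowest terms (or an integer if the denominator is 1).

Answer: 45/2048

Derivation:
Let h be the number of horizontal steps (so 6-h are vertical). To end at (-3,-1) need (h-3)/2 right-steps and ((6-h)-1)/2 up-steps.
Sum over h with 3 ≤ h ≤ 5, h ≡ 1 (mod 2), 6-h ≡ 1 (mod 2):
h=3: C(6,3)·C(3,0)·C(3,1) = 20·1·3 = 60
h=5: C(6,5)·C(5,1)·C(1,0) = 6·5·1 = 30
Total favorable: 90
Total paths: 4^6 = 4096
P = 90/4096 = 45/2048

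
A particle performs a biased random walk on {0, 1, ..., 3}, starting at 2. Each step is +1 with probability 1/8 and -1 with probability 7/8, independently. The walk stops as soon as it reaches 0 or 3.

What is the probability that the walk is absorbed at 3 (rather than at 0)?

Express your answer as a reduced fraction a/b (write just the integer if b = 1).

Biased walk: p = 1/8, q = 7/8, r = q/p = 7
Gambler's ruin: P(hit 3 before 0 | start at 2) = (1 - r^a)/(1 - r^N)
r^2 = 49; r^3 = 343
P = (1 - 49) / (1 - 343) = -48 / -342 = 8/57

Answer: 8/57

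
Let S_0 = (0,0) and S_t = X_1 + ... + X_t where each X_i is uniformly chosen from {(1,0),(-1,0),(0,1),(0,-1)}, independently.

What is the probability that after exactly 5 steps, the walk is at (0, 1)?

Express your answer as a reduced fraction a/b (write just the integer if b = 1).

Answer: 25/256

Derivation:
Let h be the number of horizontal steps (so 5-h are vertical). To end at (0,1) need (h+0)/2 right-steps and ((5-h)+1)/2 up-steps.
Sum over h with 0 ≤ h ≤ 4, h ≡ 0 (mod 2), 5-h ≡ 1 (mod 2):
h=0: C(5,0)·C(0,0)·C(5,3) = 1·1·10 = 10
h=2: C(5,2)·C(2,1)·C(3,2) = 10·2·3 = 60
h=4: C(5,4)·C(4,2)·C(1,1) = 5·6·1 = 30
Total favorable: 100
Total paths: 4^5 = 1024
P = 100/1024 = 25/256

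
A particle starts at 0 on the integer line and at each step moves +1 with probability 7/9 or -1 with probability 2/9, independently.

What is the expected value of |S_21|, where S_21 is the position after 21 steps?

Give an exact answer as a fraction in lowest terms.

Answer: 47310253587711533867/4052555153018976267

Derivation:
S_21 takes values m ≡ 1 (mod 2) with |m| ≤ 21; P(S_21=m) = C(21,(21+m)/2) · (7/9)^((21+m)/2) · (2/9)^((21-m)/2).
Distribution: P(S=-21)=2097152/109418989131512359209, P(S=-19)=51380224/36472996377170786403, P(S=-17)=1798307840/36472996377170786403, P(S=-15)=119587471360/109418989131512359209, P(S=-13)=209278074880/12157665459056928801, P(S=-11)=2490409091072/12157665459056928801, P(S=-9)=69731454550016/36472996377170786403, P(S=-7)=174328636375040/12157665459056928801, P(S=-5)=1067762897797120/12157665459056928801, P(S=-3)=48583211849768960/109418989131512359209, P(S=-1)=68016496589676544/36472996377170786403, P(S=1)=238057738063867904/36472996377170786403, P(S=3)=2083005208058844160/109418989131512359209, P(S=5)=560809094477381120/12157665459056928801, P(S=7)=1121618188954762240/12157665459056928801, P(S=9)=5495929125878334976/36472996377170786403, P(S=11)=2404468992571771552/12157665459056928801, P(S=13)=2475188668823882480/12157665459056928801, P(S=15)=17326320681767177360/109418989131512359209, P(S=17)=3191690651904480040/36472996377170786403, P(S=19)=1117091728166568014/36472996377170786403, P(S=21)=558545864083284007/109418989131512359209
E[|S_21|] = Σ_m |m|·P(S_21=m) = 47310253587711533867/4052555153018976267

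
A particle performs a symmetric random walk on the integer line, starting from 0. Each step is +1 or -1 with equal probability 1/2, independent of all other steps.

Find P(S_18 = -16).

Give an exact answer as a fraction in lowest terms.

To reach position -16 after 18 steps: need 1 step of +1 and 17 of -1.
Favorable paths: C(18,1) = 18
Total paths: 2^18 = 262144
P = 18/262144 = 9/131072

Answer: 9/131072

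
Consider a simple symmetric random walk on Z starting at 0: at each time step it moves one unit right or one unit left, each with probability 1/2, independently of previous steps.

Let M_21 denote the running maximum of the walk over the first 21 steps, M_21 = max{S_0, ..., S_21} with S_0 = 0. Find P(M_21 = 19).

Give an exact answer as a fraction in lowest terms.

Let M_21 = max(S_0,...,S_21). Use the reflection principle: for j ≥ 1, #{paths with M_21 ≥ j} = #{S_21 ≥ j} + #{S_21 ≥ j+1}.
By reflection, #{M_21 ≥ 19} = #{S_21 ≥ 19} + #{S_21 ≥ 20} = 22 + 1 = 23.
#{M_21 ≥ 20} = #{S_21 ≥ 20} + #{S_21 ≥ 21} = 1 + 1 = 2.
#{M_21 = 19} = 23 - 2 = 21.
P(M_21 = 19) = 21/2097152 = 21/2097152

Answer: 21/2097152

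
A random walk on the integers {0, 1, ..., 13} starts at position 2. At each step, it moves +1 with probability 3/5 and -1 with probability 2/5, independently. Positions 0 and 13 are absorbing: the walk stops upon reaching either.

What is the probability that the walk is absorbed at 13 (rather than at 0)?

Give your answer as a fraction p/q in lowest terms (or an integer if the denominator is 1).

Answer: 885735/1586131

Derivation:
Biased walk: p = 3/5, q = 2/5, r = q/p = 2/3
Gambler's ruin: P(hit 13 before 0 | start at 2) = (1 - r^a)/(1 - r^N)
r^2 = 4/9; r^13 = 8192/1594323
P = (1 - 4/9) / (1 - 8192/1594323) = 5/9 / 1586131/1594323 = 885735/1586131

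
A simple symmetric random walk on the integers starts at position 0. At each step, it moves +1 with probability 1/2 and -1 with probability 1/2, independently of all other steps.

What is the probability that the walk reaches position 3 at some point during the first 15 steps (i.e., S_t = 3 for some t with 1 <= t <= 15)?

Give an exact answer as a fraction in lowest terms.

Answer: 14893/32768

Derivation:
Count via complement. Let g(t,s) = #length-t paths at position s with S_1..S_t all ≠ 3.
g(t,s) = g(t-1,s-1) + g(t-1,s+1) for s ≠ 3; g(t,3) = 0.
t=0: g(0,0)=1
t=1: g(1,-1)=1 g(1,1)=1
t=2: g(2,-2)=1 g(2,0)=2 g(2,2)=1
t=3: g(3,-3)=1 g(3,-1)=3 g(3,1)=3
t=4: g(4,-4)=1 g(4,-2)=4 g(4,0)=6 g(4,2)=3
t=5: g(5,-5)=1 g(5,-3)=5 g(5,-1)=10 g(5,1)=9
t=6: g(6,-6)=1 g(6,-4)=6 g(6,-2)=15 g(6,0)=19 g(6,2)=9
t=7: g(7,-7)=1 g(7,-5)=7 g(7,-3)=21 g(7,-1)=34 g(7,1)=28
t=8: g(8,-8)=1 g(8,-6)=8 g(8,-4)=28 g(8,-2)=55 g(8,0)=62 g(8,2)=28
t=9: g(9,-9)=1 g(9,-7)=9 g(9,-5)=36 g(9,-3)=83 g(9,-1)=117 g(9,1)=90
t=10: g(10,-10)=1 g(10,-8)=10 g(10,-6)=45 g(10,-4)=119 g(10,-2)=200 g(10,0)=207 g(10,2)=90
t=11: g(11,-11)=1 g(11,-9)=11 g(11,-7)=55 g(11,-5)=164 g(11,-3)=319 g(11,-1)=407 g(11,1)=297
t=12: g(12,-12)=1 g(12,-10)=12 g(12,-8)=66 g(12,-6)=219 g(12,-4)=483 g(12,-2)=726 g(12,0)=704 g(12,2)=297
t=13: g(13,-13)=1 g(13,-11)=13 g(13,-9)=78 g(13,-7)=285 g(13,-5)=702 g(13,-3)=1209 g(13,-1)=1430 g(13,1)=1001
t=14: g(14,-14)=1 g(14,-12)=14 g(14,-10)=91 g(14,-8)=363 g(14,-6)=987 g(14,-4)=1911 g(14,-2)=2639 g(14,0)=2431 g(14,2)=1001
t=15: g(15,-15)=1 g(15,-13)=15 g(15,-11)=105 g(15,-9)=454 g(15,-7)=1350 g(15,-5)=2898 g(15,-3)=4550 g(15,-1)=5070 g(15,1)=3432
Paths never hitting 3: Σ_s g(15,s) = 17875
Paths hitting 3: 2^15 - 17875 = 14893
P = 14893/32768 = 14893/32768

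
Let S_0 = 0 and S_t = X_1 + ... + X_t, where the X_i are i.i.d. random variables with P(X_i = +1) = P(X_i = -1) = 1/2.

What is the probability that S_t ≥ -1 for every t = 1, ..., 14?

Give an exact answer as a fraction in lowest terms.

Let f(t,s) = #length-t paths at position s with S_1..S_t all ≥ -1.
f(t,s) = f(t-1,s-1) + f(t-1,s+1) for s ≥ -1; f(t,s) = 0 for s < -1.
t=0: f(0,0)=1
t=1: f(1,-1)=1 f(1,1)=1
t=2: f(2,0)=2 f(2,2)=1
t=3: f(3,-1)=2 f(3,1)=3 f(3,3)=1
t=4: f(4,0)=5 f(4,2)=4 f(4,4)=1
t=5: f(5,-1)=5 f(5,1)=9 f(5,3)=5 f(5,5)=1
t=6: f(6,0)=14 f(6,2)=14 f(6,4)=6 f(6,6)=1
t=7: f(7,-1)=14 f(7,1)=28 f(7,3)=20 f(7,5)=7 f(7,7)=1
t=8: f(8,0)=42 f(8,2)=48 f(8,4)=27 f(8,6)=8 f(8,8)=1
t=9: f(9,-1)=42 f(9,1)=90 f(9,3)=75 f(9,5)=35 f(9,7)=9 f(9,9)=1
t=10: f(10,0)=132 f(10,2)=165 f(10,4)=110 f(10,6)=44 f(10,8)=10 f(10,10)=1
t=11: f(11,-1)=132 f(11,1)=297 f(11,3)=275 f(11,5)=154 f(11,7)=54 f(11,9)=11 f(11,11)=1
t=12: f(12,0)=429 f(12,2)=572 f(12,4)=429 f(12,6)=208 f(12,8)=65 f(12,10)=12 f(12,12)=1
t=13: f(13,-1)=429 f(13,1)=1001 f(13,3)=1001 f(13,5)=637 f(13,7)=273 f(13,9)=77 f(13,11)=13 f(13,13)=1
t=14: f(14,0)=1430 f(14,2)=2002 f(14,4)=1638 f(14,6)=910 f(14,8)=350 f(14,10)=90 f(14,12)=14 f(14,14)=1
Σ_s f(14,s) = 6435
P = 6435/16384 = 6435/16384

Answer: 6435/16384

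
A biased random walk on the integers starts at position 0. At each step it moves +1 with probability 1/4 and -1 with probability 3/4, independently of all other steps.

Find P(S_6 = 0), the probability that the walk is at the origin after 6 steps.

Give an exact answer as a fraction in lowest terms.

Answer: 135/1024

Derivation:
To be at 0 after 6 steps: need exactly 3 steps of +1 and 3 of -1.
Number of such sequences: C(6,3) = 20
Each has probability (1/4)^3 · (3/4)^3 = 27/4096
P = 20 · 27/4096 = 135/1024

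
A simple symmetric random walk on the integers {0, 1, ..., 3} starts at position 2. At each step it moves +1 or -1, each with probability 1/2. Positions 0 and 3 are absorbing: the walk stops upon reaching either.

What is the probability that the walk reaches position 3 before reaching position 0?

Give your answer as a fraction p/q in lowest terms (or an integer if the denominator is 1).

Symmetric walk (p = 1/2): the harmonic-function argument gives P(hit 3 before 0 | start at 2) = a/N.
P = 2/3 = 2/3

Answer: 2/3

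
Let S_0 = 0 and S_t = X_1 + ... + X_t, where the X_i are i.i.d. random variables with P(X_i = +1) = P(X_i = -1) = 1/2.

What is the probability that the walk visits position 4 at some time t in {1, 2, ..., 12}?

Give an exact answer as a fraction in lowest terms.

Answer: 1093/4096

Derivation:
Count via complement. Let g(t,s) = #length-t paths at position s with S_1..S_t all ≠ 4.
g(t,s) = g(t-1,s-1) + g(t-1,s+1) for s ≠ 4; g(t,4) = 0.
t=0: g(0,0)=1
t=1: g(1,-1)=1 g(1,1)=1
t=2: g(2,-2)=1 g(2,0)=2 g(2,2)=1
t=3: g(3,-3)=1 g(3,-1)=3 g(3,1)=3 g(3,3)=1
t=4: g(4,-4)=1 g(4,-2)=4 g(4,0)=6 g(4,2)=4
t=5: g(5,-5)=1 g(5,-3)=5 g(5,-1)=10 g(5,1)=10 g(5,3)=4
t=6: g(6,-6)=1 g(6,-4)=6 g(6,-2)=15 g(6,0)=20 g(6,2)=14
t=7: g(7,-7)=1 g(7,-5)=7 g(7,-3)=21 g(7,-1)=35 g(7,1)=34 g(7,3)=14
t=8: g(8,-8)=1 g(8,-6)=8 g(8,-4)=28 g(8,-2)=56 g(8,0)=69 g(8,2)=48
t=9: g(9,-9)=1 g(9,-7)=9 g(9,-5)=36 g(9,-3)=84 g(9,-1)=125 g(9,1)=117 g(9,3)=48
t=10: g(10,-10)=1 g(10,-8)=10 g(10,-6)=45 g(10,-4)=120 g(10,-2)=209 g(10,0)=242 g(10,2)=165
t=11: g(11,-11)=1 g(11,-9)=11 g(11,-7)=55 g(11,-5)=165 g(11,-3)=329 g(11,-1)=451 g(11,1)=407 g(11,3)=165
t=12: g(12,-12)=1 g(12,-10)=12 g(12,-8)=66 g(12,-6)=220 g(12,-4)=494 g(12,-2)=780 g(12,0)=858 g(12,2)=572
Paths never hitting 4: Σ_s g(12,s) = 3003
Paths hitting 4: 2^12 - 3003 = 1093
P = 1093/4096 = 1093/4096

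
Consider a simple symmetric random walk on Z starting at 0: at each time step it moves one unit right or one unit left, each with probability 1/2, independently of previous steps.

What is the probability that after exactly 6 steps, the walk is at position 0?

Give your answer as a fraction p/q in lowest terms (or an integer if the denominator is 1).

Answer: 5/16

Derivation:
To reach position 0 after 6 steps: need 3 steps of +1 and 3 of -1.
Favorable paths: C(6,3) = 20
Total paths: 2^6 = 64
P = 20/64 = 5/16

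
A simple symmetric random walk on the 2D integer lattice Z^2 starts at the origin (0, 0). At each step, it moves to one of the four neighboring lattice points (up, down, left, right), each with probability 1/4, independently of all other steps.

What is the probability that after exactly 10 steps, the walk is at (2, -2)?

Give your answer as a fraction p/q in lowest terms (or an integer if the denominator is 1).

Let h be the number of horizontal steps (so 10-h are vertical). To end at (2,-2) need (h+2)/2 right-steps and ((10-h)-2)/2 up-steps.
Sum over h with 2 ≤ h ≤ 8, h ≡ 0 (mod 2), 10-h ≡ 0 (mod 2):
h=2: C(10,2)·C(2,2)·C(8,3) = 45·1·56 = 2520
h=4: C(10,4)·C(4,3)·C(6,2) = 210·4·15 = 12600
h=6: C(10,6)·C(6,4)·C(4,1) = 210·15·4 = 12600
h=8: C(10,8)·C(8,5)·C(2,0) = 45·56·1 = 2520
Total favorable: 30240
Total paths: 4^10 = 1048576
P = 30240/1048576 = 945/32768

Answer: 945/32768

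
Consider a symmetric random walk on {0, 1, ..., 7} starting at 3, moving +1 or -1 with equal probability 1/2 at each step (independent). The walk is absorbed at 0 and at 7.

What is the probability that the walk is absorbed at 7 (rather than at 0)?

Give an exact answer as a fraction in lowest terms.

Answer: 3/7

Derivation:
Symmetric walk (p = 1/2): the harmonic-function argument gives P(hit 7 before 0 | start at 3) = a/N.
P = 3/7 = 3/7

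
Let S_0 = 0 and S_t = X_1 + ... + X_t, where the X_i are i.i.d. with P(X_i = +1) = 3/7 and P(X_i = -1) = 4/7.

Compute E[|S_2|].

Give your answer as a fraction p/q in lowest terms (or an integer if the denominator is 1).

Answer: 50/49

Derivation:
S_2 takes values m ≡ 0 (mod 2) with |m| ≤ 2; P(S_2=m) = C(2,(2+m)/2) · (3/7)^((2+m)/2) · (4/7)^((2-m)/2).
Distribution: P(S=-2)=16/49, P(S=0)=24/49, P(S=2)=9/49
E[|S_2|] = Σ_m |m|·P(S_2=m) = 50/49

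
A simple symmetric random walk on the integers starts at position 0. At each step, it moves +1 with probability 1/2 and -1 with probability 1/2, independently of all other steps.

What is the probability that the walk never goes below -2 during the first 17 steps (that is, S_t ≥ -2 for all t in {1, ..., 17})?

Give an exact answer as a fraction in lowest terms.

Answer: 17017/32768

Derivation:
Let f(t,s) = #length-t paths at position s with S_1..S_t all ≥ -2.
f(t,s) = f(t-1,s-1) + f(t-1,s+1) for s ≥ -2; f(t,s) = 0 for s < -2.
t=0: f(0,0)=1
t=1: f(1,-1)=1 f(1,1)=1
t=2: f(2,-2)=1 f(2,0)=2 f(2,2)=1
t=3: f(3,-1)=3 f(3,1)=3 f(3,3)=1
t=4: f(4,-2)=3 f(4,0)=6 f(4,2)=4 f(4,4)=1
t=5: f(5,-1)=9 f(5,1)=10 f(5,3)=5 f(5,5)=1
t=6: f(6,-2)=9 f(6,0)=19 f(6,2)=15 f(6,4)=6 f(6,6)=1
t=7: f(7,-1)=28 f(7,1)=34 f(7,3)=21 f(7,5)=7 f(7,7)=1
t=8: f(8,-2)=28 f(8,0)=62 f(8,2)=55 f(8,4)=28 f(8,6)=8 f(8,8)=1
t=9: f(9,-1)=90 f(9,1)=117 f(9,3)=83 f(9,5)=36 f(9,7)=9 f(9,9)=1
t=10: f(10,-2)=90 f(10,0)=207 f(10,2)=200 f(10,4)=119 f(10,6)=45 f(10,8)=10 f(10,10)=1
t=11: f(11,-1)=297 f(11,1)=407 f(11,3)=319 f(11,5)=164 f(11,7)=55 f(11,9)=11 f(11,11)=1
t=12: f(12,-2)=297 f(12,0)=704 f(12,2)=726 f(12,4)=483 f(12,6)=219 f(12,8)=66 f(12,10)=12 f(12,12)=1
t=13: f(13,-1)=1001 f(13,1)=1430 f(13,3)=1209 f(13,5)=702 f(13,7)=285 f(13,9)=78 f(13,11)=13 f(13,13)=1
t=14: f(14,-2)=1001 f(14,0)=2431 f(14,2)=2639 f(14,4)=1911 f(14,6)=987 f(14,8)=363 f(14,10)=91 f(14,12)=14 f(14,14)=1
t=15: f(15,-1)=3432 f(15,1)=5070 f(15,3)=4550 f(15,5)=2898 f(15,7)=1350 f(15,9)=454 f(15,11)=105 f(15,13)=15 f(15,15)=1
t=16: f(16,-2)=3432 f(16,0)=8502 f(16,2)=9620 f(16,4)=7448 f(16,6)=4248 f(16,8)=1804 f(16,10)=559 f(16,12)=120 f(16,14)=16 f(16,16)=1
t=17: f(17,-1)=11934 f(17,1)=18122 f(17,3)=17068 f(17,5)=11696 f(17,7)=6052 f(17,9)=2363 f(17,11)=679 f(17,13)=136 f(17,15)=17 f(17,17)=1
Σ_s f(17,s) = 68068
P = 68068/131072 = 17017/32768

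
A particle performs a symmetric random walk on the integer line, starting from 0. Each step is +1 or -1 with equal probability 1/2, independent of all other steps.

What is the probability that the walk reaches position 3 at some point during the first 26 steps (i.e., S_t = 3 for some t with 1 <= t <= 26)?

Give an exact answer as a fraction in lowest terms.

Answer: 1168527/2097152

Derivation:
Count via complement. Let g(t,s) = #length-t paths at position s with S_1..S_t all ≠ 3.
g(t,s) = g(t-1,s-1) + g(t-1,s+1) for s ≠ 3; g(t,3) = 0.
t=0: g(0,0)=1
t=1: g(1,-1)=1 g(1,1)=1
t=2: g(2,-2)=1 g(2,0)=2 g(2,2)=1
t=3: g(3,-3)=1 g(3,-1)=3 g(3,1)=3
t=4: g(4,-4)=1 g(4,-2)=4 g(4,0)=6 g(4,2)=3
t=5: g(5,-5)=1 g(5,-3)=5 g(5,-1)=10 g(5,1)=9
t=6: g(6,-6)=1 g(6,-4)=6 g(6,-2)=15 g(6,0)=19 g(6,2)=9
t=7: g(7,-7)=1 g(7,-5)=7 g(7,-3)=21 g(7,-1)=34 g(7,1)=28
t=8: g(8,-8)=1 g(8,-6)=8 g(8,-4)=28 g(8,-2)=55 g(8,0)=62 g(8,2)=28
t=9: g(9,-9)=1 g(9,-7)=9 g(9,-5)=36 g(9,-3)=83 g(9,-1)=117 g(9,1)=90
t=10: g(10,-10)=1 g(10,-8)=10 g(10,-6)=45 g(10,-4)=119 g(10,-2)=200 g(10,0)=207 g(10,2)=90
t=11: g(11,-11)=1 g(11,-9)=11 g(11,-7)=55 g(11,-5)=164 g(11,-3)=319 g(11,-1)=407 g(11,1)=297
t=12: g(12,-12)=1 g(12,-10)=12 g(12,-8)=66 g(12,-6)=219 g(12,-4)=483 g(12,-2)=726 g(12,0)=704 g(12,2)=297
t=13: g(13,-13)=1 g(13,-11)=13 g(13,-9)=78 g(13,-7)=285 g(13,-5)=702 g(13,-3)=1209 g(13,-1)=1430 g(13,1)=1001
t=14: g(14,-14)=1 g(14,-12)=14 g(14,-10)=91 g(14,-8)=363 g(14,-6)=987 g(14,-4)=1911 g(14,-2)=2639 g(14,0)=2431 g(14,2)=1001
t=15: g(15,-15)=1 g(15,-13)=15 g(15,-11)=105 g(15,-9)=454 g(15,-7)=1350 g(15,-5)=2898 g(15,-3)=4550 g(15,-1)=5070 g(15,1)=3432
t=16: g(16,-16)=1 g(16,-14)=16 g(16,-12)=120 g(16,-10)=559 g(16,-8)=1804 g(16,-6)=4248 g(16,-4)=7448 g(16,-2)=9620 g(16,0)=8502 g(16,2)=3432
t=17: g(17,-17)=1 g(17,-15)=17 g(17,-13)=136 g(17,-11)=679 g(17,-9)=2363 g(17,-7)=6052 g(17,-5)=11696 g(17,-3)=17068 g(17,-1)=18122 g(17,1)=11934
t=18: g(18,-18)=1 g(18,-16)=18 g(18,-14)=153 g(18,-12)=815 g(18,-10)=3042 g(18,-8)=8415 g(18,-6)=17748 g(18,-4)=28764 g(18,-2)=35190 g(18,0)=30056 g(18,2)=11934
t=19: g(19,-19)=1 g(19,-17)=19 g(19,-15)=171 g(19,-13)=968 g(19,-11)=3857 g(19,-9)=11457 g(19,-7)=26163 g(19,-5)=46512 g(19,-3)=63954 g(19,-1)=65246 g(19,1)=41990
t=20: g(20,-20)=1 g(20,-18)=20 g(20,-16)=190 g(20,-14)=1139 g(20,-12)=4825 g(20,-10)=15314 g(20,-8)=37620 g(20,-6)=72675 g(20,-4)=110466 g(20,-2)=129200 g(20,0)=107236 g(20,2)=41990
t=21: g(21,-21)=1 g(21,-19)=21 g(21,-17)=210 g(21,-15)=1329 g(21,-13)=5964 g(21,-11)=20139 g(21,-9)=52934 g(21,-7)=110295 g(21,-5)=183141 g(21,-3)=239666 g(21,-1)=236436 g(21,1)=149226
t=22: g(22,-22)=1 g(22,-20)=22 g(22,-18)=231 g(22,-16)=1539 g(22,-14)=7293 g(22,-12)=26103 g(22,-10)=73073 g(22,-8)=163229 g(22,-6)=293436 g(22,-4)=422807 g(22,-2)=476102 g(22,0)=385662 g(22,2)=149226
t=23: g(23,-23)=1 g(23,-21)=23 g(23,-19)=253 g(23,-17)=1770 g(23,-15)=8832 g(23,-13)=33396 g(23,-11)=99176 g(23,-9)=236302 g(23,-7)=456665 g(23,-5)=716243 g(23,-3)=898909 g(23,-1)=861764 g(23,1)=534888
t=24: g(24,-24)=1 g(24,-22)=24 g(24,-20)=276 g(24,-18)=2023 g(24,-16)=10602 g(24,-14)=42228 g(24,-12)=132572 g(24,-10)=335478 g(24,-8)=692967 g(24,-6)=1172908 g(24,-4)=1615152 g(24,-2)=1760673 g(24,0)=1396652 g(24,2)=534888
t=25: g(25,-25)=1 g(25,-23)=25 g(25,-21)=300 g(25,-19)=2299 g(25,-17)=12625 g(25,-15)=52830 g(25,-13)=174800 g(25,-11)=468050 g(25,-9)=1028445 g(25,-7)=1865875 g(25,-5)=2788060 g(25,-3)=3375825 g(25,-1)=3157325 g(25,1)=1931540
t=26: g(26,-26)=1 g(26,-24)=26 g(26,-22)=325 g(26,-20)=2599 g(26,-18)=14924 g(26,-16)=65455 g(26,-14)=227630 g(26,-12)=642850 g(26,-10)=1496495 g(26,-8)=2894320 g(26,-6)=4653935 g(26,-4)=6163885 g(26,-2)=6533150 g(26,0)=5088865 g(26,2)=1931540
Paths never hitting 3: Σ_s g(26,s) = 29716000
Paths hitting 3: 2^26 - 29716000 = 37392864
P = 37392864/67108864 = 1168527/2097152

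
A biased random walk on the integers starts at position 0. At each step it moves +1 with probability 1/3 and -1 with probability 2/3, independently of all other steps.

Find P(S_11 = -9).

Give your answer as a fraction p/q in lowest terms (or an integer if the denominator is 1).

To reach position -9 after 11 steps: need 1 step of +1 and 10 steps of -1.
Number of such sequences: C(11,1) = 11
Each has probability (1/3)^1 · (2/3)^10 = 1024/177147
P = 11 · 1024/177147 = 11264/177147

Answer: 11264/177147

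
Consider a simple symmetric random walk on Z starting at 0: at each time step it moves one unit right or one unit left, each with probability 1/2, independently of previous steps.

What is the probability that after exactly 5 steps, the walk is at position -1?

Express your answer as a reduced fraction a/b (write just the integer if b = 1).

Answer: 5/16

Derivation:
To reach position -1 after 5 steps: need 2 steps of +1 and 3 of -1.
Favorable paths: C(5,2) = 10
Total paths: 2^5 = 32
P = 10/32 = 5/16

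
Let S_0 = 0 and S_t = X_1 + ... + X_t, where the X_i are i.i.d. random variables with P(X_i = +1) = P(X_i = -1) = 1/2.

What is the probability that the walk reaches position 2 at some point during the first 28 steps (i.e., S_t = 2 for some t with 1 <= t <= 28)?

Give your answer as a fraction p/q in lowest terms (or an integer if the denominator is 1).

Count via complement. Let g(t,s) = #length-t paths at position s with S_1..S_t all ≠ 2.
g(t,s) = g(t-1,s-1) + g(t-1,s+1) for s ≠ 2; g(t,2) = 0.
t=0: g(0,0)=1
t=1: g(1,-1)=1 g(1,1)=1
t=2: g(2,-2)=1 g(2,0)=2
t=3: g(3,-3)=1 g(3,-1)=3 g(3,1)=2
t=4: g(4,-4)=1 g(4,-2)=4 g(4,0)=5
t=5: g(5,-5)=1 g(5,-3)=5 g(5,-1)=9 g(5,1)=5
t=6: g(6,-6)=1 g(6,-4)=6 g(6,-2)=14 g(6,0)=14
t=7: g(7,-7)=1 g(7,-5)=7 g(7,-3)=20 g(7,-1)=28 g(7,1)=14
t=8: g(8,-8)=1 g(8,-6)=8 g(8,-4)=27 g(8,-2)=48 g(8,0)=42
t=9: g(9,-9)=1 g(9,-7)=9 g(9,-5)=35 g(9,-3)=75 g(9,-1)=90 g(9,1)=42
t=10: g(10,-10)=1 g(10,-8)=10 g(10,-6)=44 g(10,-4)=110 g(10,-2)=165 g(10,0)=132
t=11: g(11,-11)=1 g(11,-9)=11 g(11,-7)=54 g(11,-5)=154 g(11,-3)=275 g(11,-1)=297 g(11,1)=132
t=12: g(12,-12)=1 g(12,-10)=12 g(12,-8)=65 g(12,-6)=208 g(12,-4)=429 g(12,-2)=572 g(12,0)=429
t=13: g(13,-13)=1 g(13,-11)=13 g(13,-9)=77 g(13,-7)=273 g(13,-5)=637 g(13,-3)=1001 g(13,-1)=1001 g(13,1)=429
t=14: g(14,-14)=1 g(14,-12)=14 g(14,-10)=90 g(14,-8)=350 g(14,-6)=910 g(14,-4)=1638 g(14,-2)=2002 g(14,0)=1430
t=15: g(15,-15)=1 g(15,-13)=15 g(15,-11)=104 g(15,-9)=440 g(15,-7)=1260 g(15,-5)=2548 g(15,-3)=3640 g(15,-1)=3432 g(15,1)=1430
t=16: g(16,-16)=1 g(16,-14)=16 g(16,-12)=119 g(16,-10)=544 g(16,-8)=1700 g(16,-6)=3808 g(16,-4)=6188 g(16,-2)=7072 g(16,0)=4862
t=17: g(17,-17)=1 g(17,-15)=17 g(17,-13)=135 g(17,-11)=663 g(17,-9)=2244 g(17,-7)=5508 g(17,-5)=9996 g(17,-3)=13260 g(17,-1)=11934 g(17,1)=4862
t=18: g(18,-18)=1 g(18,-16)=18 g(18,-14)=152 g(18,-12)=798 g(18,-10)=2907 g(18,-8)=7752 g(18,-6)=15504 g(18,-4)=23256 g(18,-2)=25194 g(18,0)=16796
t=19: g(19,-19)=1 g(19,-17)=19 g(19,-15)=170 g(19,-13)=950 g(19,-11)=3705 g(19,-9)=10659 g(19,-7)=23256 g(19,-5)=38760 g(19,-3)=48450 g(19,-1)=41990 g(19,1)=16796
t=20: g(20,-20)=1 g(20,-18)=20 g(20,-16)=189 g(20,-14)=1120 g(20,-12)=4655 g(20,-10)=14364 g(20,-8)=33915 g(20,-6)=62016 g(20,-4)=87210 g(20,-2)=90440 g(20,0)=58786
t=21: g(21,-21)=1 g(21,-19)=21 g(21,-17)=209 g(21,-15)=1309 g(21,-13)=5775 g(21,-11)=19019 g(21,-9)=48279 g(21,-7)=95931 g(21,-5)=149226 g(21,-3)=177650 g(21,-1)=149226 g(21,1)=58786
t=22: g(22,-22)=1 g(22,-20)=22 g(22,-18)=230 g(22,-16)=1518 g(22,-14)=7084 g(22,-12)=24794 g(22,-10)=67298 g(22,-8)=144210 g(22,-6)=245157 g(22,-4)=326876 g(22,-2)=326876 g(22,0)=208012
t=23: g(23,-23)=1 g(23,-21)=23 g(23,-19)=252 g(23,-17)=1748 g(23,-15)=8602 g(23,-13)=31878 g(23,-11)=92092 g(23,-9)=211508 g(23,-7)=389367 g(23,-5)=572033 g(23,-3)=653752 g(23,-1)=534888 g(23,1)=208012
t=24: g(24,-24)=1 g(24,-22)=24 g(24,-20)=275 g(24,-18)=2000 g(24,-16)=10350 g(24,-14)=40480 g(24,-12)=123970 g(24,-10)=303600 g(24,-8)=600875 g(24,-6)=961400 g(24,-4)=1225785 g(24,-2)=1188640 g(24,0)=742900
t=25: g(25,-25)=1 g(25,-23)=25 g(25,-21)=299 g(25,-19)=2275 g(25,-17)=12350 g(25,-15)=50830 g(25,-13)=164450 g(25,-11)=427570 g(25,-9)=904475 g(25,-7)=1562275 g(25,-5)=2187185 g(25,-3)=2414425 g(25,-1)=1931540 g(25,1)=742900
t=26: g(26,-26)=1 g(26,-24)=26 g(26,-22)=324 g(26,-20)=2574 g(26,-18)=14625 g(26,-16)=63180 g(26,-14)=215280 g(26,-12)=592020 g(26,-10)=1332045 g(26,-8)=2466750 g(26,-6)=3749460 g(26,-4)=4601610 g(26,-2)=4345965 g(26,0)=2674440
t=27: g(27,-27)=1 g(27,-25)=27 g(27,-23)=350 g(27,-21)=2898 g(27,-19)=17199 g(27,-17)=77805 g(27,-15)=278460 g(27,-13)=807300 g(27,-11)=1924065 g(27,-9)=3798795 g(27,-7)=6216210 g(27,-5)=8351070 g(27,-3)=8947575 g(27,-1)=7020405 g(27,1)=2674440
t=28: g(28,-28)=1 g(28,-26)=28 g(28,-24)=377 g(28,-22)=3248 g(28,-20)=20097 g(28,-18)=95004 g(28,-16)=356265 g(28,-14)=1085760 g(28,-12)=2731365 g(28,-10)=5722860 g(28,-8)=10015005 g(28,-6)=14567280 g(28,-4)=17298645 g(28,-2)=15967980 g(28,0)=9694845
Paths never hitting 2: Σ_s g(28,s) = 77558760
Paths hitting 2: 2^28 - 77558760 = 190876696
P = 190876696/268435456 = 23859587/33554432

Answer: 23859587/33554432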